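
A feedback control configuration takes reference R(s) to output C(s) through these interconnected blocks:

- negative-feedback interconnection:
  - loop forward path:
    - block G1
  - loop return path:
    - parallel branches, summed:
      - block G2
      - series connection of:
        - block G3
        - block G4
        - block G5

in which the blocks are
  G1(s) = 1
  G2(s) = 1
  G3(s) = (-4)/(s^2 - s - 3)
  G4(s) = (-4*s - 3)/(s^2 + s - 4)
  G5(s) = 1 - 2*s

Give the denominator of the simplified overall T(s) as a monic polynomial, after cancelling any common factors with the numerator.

Step 1. reduce the series chain G3, G4, G5 gives (-32*s^2 - 8*s + 12)/(s^4 - 8*s^2 + s + 12)
Step 2. add G2, (G3*G4*G5) (parallel) gives (s^4 - 40*s^2 - 7*s + 24)/(s^4 - 8*s^2 + s + 12)
Step 3. collapse the loop (G1 forward, (G2+(G3*G4*G5)) return) gives (s^4 - 8*s^2 + s + 12)/(2*s^4 - 48*s^2 - 6*s + 36)
The result of step 3 is T(s) in lowest terms. Its denominator has leading coefficient 2; dividing the denominator through by 2 makes it monic.

Final answer: s^4 - 24*s^2 - 3*s + 18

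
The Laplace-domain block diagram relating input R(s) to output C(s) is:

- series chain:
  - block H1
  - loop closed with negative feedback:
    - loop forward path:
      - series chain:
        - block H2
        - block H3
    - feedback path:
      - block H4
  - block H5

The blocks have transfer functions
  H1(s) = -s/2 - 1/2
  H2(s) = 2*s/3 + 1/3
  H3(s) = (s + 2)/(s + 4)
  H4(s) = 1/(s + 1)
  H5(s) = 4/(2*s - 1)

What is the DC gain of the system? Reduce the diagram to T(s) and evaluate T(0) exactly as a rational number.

(1) combine H2, H3 in series gives (2*s^2 + 5*s + 2)/(3*s + 12)
(2) reduce the feedback loop with forward (H2*H3) and return H4 gives (2*s^3 + 7*s^2 + 7*s + 2)/(5*s^2 + 20*s + 14)
(3) cascade H1, [(H2*H3)/(1+(H2*H3)*H4)], H5 gives (-4*s^4 - 18*s^3 - 28*s^2 - 18*s - 4)/(10*s^3 + 35*s^2 + 8*s - 14)
Step 3 gives the overall T(s). Then T(0) = -4/(-14) = 2/7.

Hence the answer: 2/7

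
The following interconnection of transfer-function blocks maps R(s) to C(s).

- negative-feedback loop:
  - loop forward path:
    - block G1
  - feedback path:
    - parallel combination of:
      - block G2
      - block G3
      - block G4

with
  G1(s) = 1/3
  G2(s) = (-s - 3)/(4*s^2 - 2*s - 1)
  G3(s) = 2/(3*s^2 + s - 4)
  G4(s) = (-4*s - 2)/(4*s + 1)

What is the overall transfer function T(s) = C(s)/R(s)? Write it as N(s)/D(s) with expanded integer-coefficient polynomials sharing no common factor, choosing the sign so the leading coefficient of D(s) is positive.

Reducing step by step:

(1) add G2, G3, G4 (parallel) gives (-48*s^5 - 28*s^4 + 77*s^3 + 7*s + 2)/(48*s^5 + 4*s^4 - 86*s^3 + 7*s^2 + 23*s + 4)
(2) reduce the feedback loop with forward G1 and return (G2+G3+G4), giving the overall T(s)

Answer: (48*s^5 + 4*s^4 - 86*s^3 + 7*s^2 + 23*s + 4)/(96*s^5 - 16*s^4 - 181*s^3 + 21*s^2 + 76*s + 14)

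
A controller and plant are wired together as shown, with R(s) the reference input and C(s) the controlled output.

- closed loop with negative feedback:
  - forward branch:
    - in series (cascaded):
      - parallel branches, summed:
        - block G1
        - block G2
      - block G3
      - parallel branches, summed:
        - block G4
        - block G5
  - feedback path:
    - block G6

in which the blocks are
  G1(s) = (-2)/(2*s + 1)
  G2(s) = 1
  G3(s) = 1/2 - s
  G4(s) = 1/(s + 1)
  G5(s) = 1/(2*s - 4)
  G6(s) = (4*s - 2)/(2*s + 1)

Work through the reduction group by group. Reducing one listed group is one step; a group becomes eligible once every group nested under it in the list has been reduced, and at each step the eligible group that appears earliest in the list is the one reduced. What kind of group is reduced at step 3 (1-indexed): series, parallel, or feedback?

Step 1: sum the parallel branches G1, G2
Step 2: reduce the parallel group G4, G5
Step 3: cascade (G1+G2), G3, (G4+G5)
Step 4: collapse the loop (((G1+G2)*G3*(G4+G5)) forward, G6 return)
Step 3: series.

Final answer: series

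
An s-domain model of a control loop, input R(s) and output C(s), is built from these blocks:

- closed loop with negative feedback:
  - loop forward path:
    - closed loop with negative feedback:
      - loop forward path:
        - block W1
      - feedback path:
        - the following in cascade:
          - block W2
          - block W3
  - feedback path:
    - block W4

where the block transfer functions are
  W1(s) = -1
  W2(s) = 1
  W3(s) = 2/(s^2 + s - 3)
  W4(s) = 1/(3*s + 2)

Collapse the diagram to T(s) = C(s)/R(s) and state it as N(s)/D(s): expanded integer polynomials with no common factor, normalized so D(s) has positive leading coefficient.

(1) multiply W2, W3 (series) gives 2/(s^2 + s - 3)
(2) collapse the loop (W1 forward, (W2*W3) return) gives (-s^2 - s + 3)/(s^2 + s - 5)
(3) feedback reduction of [W1/(1+W1*(W2*W3))], W4: this yields T(s), and no further normalization is needed

Therefore the answer is (-3*s^3 - 5*s^2 + 7*s + 6)/(3*s^3 + 4*s^2 - 14*s - 7).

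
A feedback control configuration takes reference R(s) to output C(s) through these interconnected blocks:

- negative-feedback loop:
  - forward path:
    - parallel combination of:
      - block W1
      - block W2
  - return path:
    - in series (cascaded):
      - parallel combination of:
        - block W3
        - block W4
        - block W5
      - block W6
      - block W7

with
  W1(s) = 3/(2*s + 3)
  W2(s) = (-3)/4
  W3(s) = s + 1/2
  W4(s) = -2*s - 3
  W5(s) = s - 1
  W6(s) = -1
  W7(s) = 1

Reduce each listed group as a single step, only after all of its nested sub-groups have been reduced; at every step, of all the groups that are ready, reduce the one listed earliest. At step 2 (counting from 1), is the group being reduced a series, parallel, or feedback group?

Reducing step by step:

(1) parallel reduction of W1, W2
(2) add W3, W4, W5 (parallel)
(3) multiply (W3+W4+W5), W6, W7 (series)
(4) close the feedback loop around (W1+W2), ((W3+W4+W5)*W6*W7)
At step 2 the group reduced is parallel.

Answer: parallel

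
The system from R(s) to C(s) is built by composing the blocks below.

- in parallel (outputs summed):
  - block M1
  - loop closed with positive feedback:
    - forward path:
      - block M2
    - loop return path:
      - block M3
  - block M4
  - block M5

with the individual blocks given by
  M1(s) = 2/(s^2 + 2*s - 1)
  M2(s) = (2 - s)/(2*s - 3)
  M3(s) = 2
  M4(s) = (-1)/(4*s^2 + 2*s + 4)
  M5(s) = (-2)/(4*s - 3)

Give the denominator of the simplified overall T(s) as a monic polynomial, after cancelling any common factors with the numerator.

First reduce the diagram to T(s).

(1) collapse the loop (M2 forward, M3 return), giving (2 - s)/(4*s - 7)
(2) parallel reduction of M1, [M2/(1-M2*M3)], M4, M5, giving (-16*s^6 - 28*s^5 + 158*s^4 - 180*s^3 + 277*s^2 - 282*s + 157)/(64*s^6 - 252*s^4 + 146*s^3 - 220*s^2 + 286*s - 84)
No further cancellation is possible in the step-2 result, so that is T(s). Its denominator becomes monic after dividing by the leading coefficient 64.

Answer: s^6 - 63*s^4/16 + 73*s^3/32 - 55*s^2/16 + 143*s/32 - 21/16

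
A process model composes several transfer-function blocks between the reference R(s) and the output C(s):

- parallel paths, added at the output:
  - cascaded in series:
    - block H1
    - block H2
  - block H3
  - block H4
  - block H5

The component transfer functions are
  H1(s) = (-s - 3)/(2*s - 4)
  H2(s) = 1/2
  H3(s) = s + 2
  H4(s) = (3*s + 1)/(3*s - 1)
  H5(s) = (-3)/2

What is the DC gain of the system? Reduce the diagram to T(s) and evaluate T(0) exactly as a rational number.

Step 1. series reduction of H1, H2, giving (-s - 3)/(4*s - 8)
Step 2. parallel reduction of (H1*H2), H3, H4, H5, giving (12*s^3 - 13*s^2 - 34*s - 1)/(12*s^2 - 28*s + 8)
Evaluating the step-2 result (the overall T(s)) at s = 0 gives T(0) = -1/8.

Final answer: -1/8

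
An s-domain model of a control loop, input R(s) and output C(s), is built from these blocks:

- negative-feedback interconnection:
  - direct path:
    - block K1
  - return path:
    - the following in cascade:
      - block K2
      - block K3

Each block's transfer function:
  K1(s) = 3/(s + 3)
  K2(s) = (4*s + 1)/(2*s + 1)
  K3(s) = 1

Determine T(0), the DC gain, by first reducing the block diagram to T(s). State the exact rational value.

Reducing step by step:

Step 1. cascade K2, K3; result (4*s + 1)/(2*s + 1)
Step 2. close the feedback loop around K1, (K2*K3); result (6*s + 3)/(2*s^2 + 19*s + 6)
Step 2 gives the overall T(s). Then T(0) = 3/6 = 1/2.

Answer: 1/2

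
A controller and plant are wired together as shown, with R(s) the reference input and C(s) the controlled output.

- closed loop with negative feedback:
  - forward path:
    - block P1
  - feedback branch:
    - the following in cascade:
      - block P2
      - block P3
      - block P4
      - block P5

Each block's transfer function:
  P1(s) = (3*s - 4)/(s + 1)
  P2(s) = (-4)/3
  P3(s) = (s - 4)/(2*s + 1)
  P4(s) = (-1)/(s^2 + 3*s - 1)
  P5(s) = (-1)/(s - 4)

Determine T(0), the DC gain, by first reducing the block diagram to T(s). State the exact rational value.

First reduce the diagram to T(s).

1. series reduction of P2, P3, P4, P5; result (-4)/(6*s^3 + 21*s^2 + 3*s - 3)
2. feedback reduction of P1, (P2*P3*P4*P5); result (18*s^4 + 39*s^3 - 75*s^2 - 21*s + 12)/(6*s^4 + 27*s^3 + 24*s^2 - 12*s + 13)
That last expression is T(s); at s = 0 only the constant terms survive, so T(0) = 12/13.

Answer: 12/13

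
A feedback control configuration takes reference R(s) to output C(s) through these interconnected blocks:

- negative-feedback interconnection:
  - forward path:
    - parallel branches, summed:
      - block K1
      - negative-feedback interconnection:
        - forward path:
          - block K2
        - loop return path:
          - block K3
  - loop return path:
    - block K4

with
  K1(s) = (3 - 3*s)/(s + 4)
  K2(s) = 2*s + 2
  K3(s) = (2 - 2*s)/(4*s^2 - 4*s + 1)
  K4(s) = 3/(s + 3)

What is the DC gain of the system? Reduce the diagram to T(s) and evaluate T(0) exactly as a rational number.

The answer is 23/43.

Reasoning:
[1] collapse the loop (K2 forward, K3 return) gives (-8*s^3 + 6*s - 2)/(4*s - 5)
[2] combine K1, [K2/(1+K2*K3)] in parallel gives (-8*s^4 - 32*s^3 - 6*s^2 + 49*s - 23)/(4*s^2 + 11*s - 20)
[3] close the feedback loop around (K1+[K2/(1+K2*K3)]), K4 gives (8*s^5 + 56*s^4 + 102*s^3 - 31*s^2 - 124*s + 69)/(24*s^4 + 92*s^3 - 5*s^2 - 160*s + 129)
That last expression is T(s); at s = 0 only the constant terms survive, so T(0) = 69/129 = 23/43.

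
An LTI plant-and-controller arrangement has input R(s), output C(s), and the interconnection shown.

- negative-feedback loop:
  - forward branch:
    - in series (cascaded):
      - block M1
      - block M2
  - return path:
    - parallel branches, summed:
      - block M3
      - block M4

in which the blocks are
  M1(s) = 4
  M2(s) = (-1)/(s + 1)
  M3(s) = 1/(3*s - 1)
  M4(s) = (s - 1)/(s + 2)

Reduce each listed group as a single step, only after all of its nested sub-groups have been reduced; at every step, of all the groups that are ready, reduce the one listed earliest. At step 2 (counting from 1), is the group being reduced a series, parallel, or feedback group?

Step 1. combine M1, M2 in series
Step 2. sum the parallel branches M3, M4
Step 3. close the feedback loop around (M1*M2), (M3+M4)
At step 2 the group reduced is parallel.

Hence the answer: parallel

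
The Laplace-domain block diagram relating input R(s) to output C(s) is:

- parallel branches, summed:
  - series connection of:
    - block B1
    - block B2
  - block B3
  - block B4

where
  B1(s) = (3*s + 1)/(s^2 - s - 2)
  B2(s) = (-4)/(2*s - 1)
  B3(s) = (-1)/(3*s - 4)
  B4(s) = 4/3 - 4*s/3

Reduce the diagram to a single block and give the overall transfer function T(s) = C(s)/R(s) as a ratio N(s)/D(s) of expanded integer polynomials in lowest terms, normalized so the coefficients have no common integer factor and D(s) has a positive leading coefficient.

Step 1: combine B1, B2 in series -> (-12*s - 4)/(2*s^3 - 3*s^2 - 3*s + 2)
Step 2: sum the parallel branches (B1*B2), B3, B4: this yields T(s), and no further normalization is needed

Final answer: (-24*s^5 + 92*s^4 - 86*s^3 - 159*s^2 + 221*s + 10)/(18*s^4 - 51*s^3 + 9*s^2 + 54*s - 24)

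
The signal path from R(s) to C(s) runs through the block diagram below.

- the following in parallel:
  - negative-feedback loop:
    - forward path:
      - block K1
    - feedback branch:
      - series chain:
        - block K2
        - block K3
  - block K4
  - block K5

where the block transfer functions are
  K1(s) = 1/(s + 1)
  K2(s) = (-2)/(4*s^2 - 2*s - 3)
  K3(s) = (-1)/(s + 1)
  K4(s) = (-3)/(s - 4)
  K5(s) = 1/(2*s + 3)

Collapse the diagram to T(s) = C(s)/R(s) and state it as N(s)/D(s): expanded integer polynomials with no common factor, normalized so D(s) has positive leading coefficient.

The answer is (-12*s^5 - 98*s^4 - 131*s^3 + 74*s^2 + 184*s + 49)/(8*s^6 - 8*s^5 - 84*s^4 - 73*s^3 + 74*s^2 + 101*s + 12).

Reasoning:
[1] combine K2, K3 in series, giving 2/(4*s^3 + 2*s^2 - 5*s - 3)
[2] feedback reduction of K1, (K2*K3), giving (4*s^3 + 2*s^2 - 5*s - 3)/(4*s^4 + 6*s^3 - 3*s^2 - 8*s - 1)
[3] sum the parallel branches [K1/(1+K1*(K2*K3))], K4, K5; the result is T(s) itself (integer coefficients, no common factor, positive leading denominator coefficient)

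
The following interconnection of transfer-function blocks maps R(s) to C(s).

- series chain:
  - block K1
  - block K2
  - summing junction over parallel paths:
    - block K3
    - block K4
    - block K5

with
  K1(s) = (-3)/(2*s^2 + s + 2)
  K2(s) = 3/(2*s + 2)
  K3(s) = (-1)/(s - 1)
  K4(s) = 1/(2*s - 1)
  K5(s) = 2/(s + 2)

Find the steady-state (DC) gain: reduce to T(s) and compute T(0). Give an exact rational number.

Step 1 - combine K3, K4, K5 in parallel: (3*s^2 - 8*s + 2)/(2*s^3 + s^2 - 5*s + 2)
Step 2 - reduce the series chain K1, K2, (K3+K4+K5): (-27*s^2 + 72*s - 18)/(8*s^6 + 16*s^5 - 2*s^4 - 8*s^3 - 14*s^2 - 8*s + 8)
The step-2 result is T(s). Setting s = 0: T(0) = -18/8 = -9/4.

Hence the answer: -9/4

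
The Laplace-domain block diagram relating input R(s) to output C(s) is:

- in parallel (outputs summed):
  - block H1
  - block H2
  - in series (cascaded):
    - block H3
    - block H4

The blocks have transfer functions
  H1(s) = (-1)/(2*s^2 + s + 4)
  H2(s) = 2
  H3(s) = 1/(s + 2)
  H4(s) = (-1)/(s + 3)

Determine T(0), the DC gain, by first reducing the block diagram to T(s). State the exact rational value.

1. combine H3, H4 in series = (-1)/(s^2 + 5*s + 6)
2. sum the parallel branches H1, H2, (H3*H4) = (4*s^4 + 22*s^3 + 39*s^2 + 46*s + 38)/(2*s^4 + 11*s^3 + 21*s^2 + 26*s + 24)
Step 2 gives the overall T(s). Then T(0) = 38/24 = 19/12.

Final answer: 19/12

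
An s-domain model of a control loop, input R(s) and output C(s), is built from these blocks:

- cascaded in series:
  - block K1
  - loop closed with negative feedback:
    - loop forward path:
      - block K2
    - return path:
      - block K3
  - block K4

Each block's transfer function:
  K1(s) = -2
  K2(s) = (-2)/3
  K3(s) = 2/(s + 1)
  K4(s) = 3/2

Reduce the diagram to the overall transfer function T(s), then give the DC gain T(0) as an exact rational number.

(1) close the feedback loop around K2, K3, giving (-2*s - 2)/(3*s - 1)
(2) combine K1, [K2/(1+K2*K3)], K4 in series, giving (6*s + 6)/(3*s - 1)
The step-2 result is T(s). Setting s = 0: T(0) = 6/(-1) = -6.

Answer: -6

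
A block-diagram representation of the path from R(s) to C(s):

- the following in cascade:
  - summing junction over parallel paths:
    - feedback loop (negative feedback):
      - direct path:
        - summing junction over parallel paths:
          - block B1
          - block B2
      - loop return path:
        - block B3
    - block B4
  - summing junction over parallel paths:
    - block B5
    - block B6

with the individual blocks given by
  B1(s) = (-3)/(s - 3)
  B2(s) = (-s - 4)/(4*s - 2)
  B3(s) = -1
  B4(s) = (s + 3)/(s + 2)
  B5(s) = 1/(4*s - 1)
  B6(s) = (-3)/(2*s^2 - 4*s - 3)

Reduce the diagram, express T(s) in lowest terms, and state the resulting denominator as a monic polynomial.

Step 1 - reduce the parallel group B1, B2, giving (-s^2 - 13*s + 18)/(4*s^2 - 14*s + 6)
Step 2 - close the feedback loop around (B1+B2), B3, giving (-s^2 - 13*s + 18)/(5*s^2 - s - 12)
Step 3 - parallel reduction of [(B1+B2)/(1+(B1+B2)*B3)], B4, giving (4*s^3 - s^2 - 23*s)/(5*s^3 + 9*s^2 - 14*s - 24)
Step 4 - sum the parallel branches B5, B6, giving (2*s^2 - 16*s)/(8*s^3 - 18*s^2 - 8*s + 3)
Step 5 - cascade ([(B1+B2)/(1+(B1+B2)*B3)]+B4), (B5+B6), giving (8*s^5 - 66*s^4 - 30*s^3 + 368*s^2)/(40*s^6 - 18*s^5 - 314*s^4 + 3*s^3 + 571*s^2 + 150*s - 72)
That last expression is T(s), already simplified. Scaling its denominator by 1/40 (the reciprocal of the leading coefficient) yields the monic denominator.

Final answer: s^6 - 9*s^5/20 - 157*s^4/20 + 3*s^3/40 + 571*s^2/40 + 15*s/4 - 9/5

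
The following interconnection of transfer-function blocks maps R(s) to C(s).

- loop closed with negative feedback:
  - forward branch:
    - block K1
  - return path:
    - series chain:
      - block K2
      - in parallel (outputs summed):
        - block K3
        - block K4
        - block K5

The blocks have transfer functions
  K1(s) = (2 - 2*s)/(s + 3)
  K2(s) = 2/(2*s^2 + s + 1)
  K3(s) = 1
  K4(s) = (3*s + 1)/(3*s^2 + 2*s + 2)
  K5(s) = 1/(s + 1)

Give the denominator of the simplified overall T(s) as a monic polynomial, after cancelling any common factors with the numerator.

The answer is s^6 + 31*s^5/6 + 43*s^4/6 + 29*s^3/6 + 49*s^2/6 + 20*s/3 + 13/3.

Reasoning:
[1] parallel reduction of K3, K4, K5; result (3*s^3 + 11*s^2 + 10*s + 5)/(3*s^3 + 5*s^2 + 4*s + 2)
[2] series reduction of K2, (K3+K4+K5); result (6*s^3 + 22*s^2 + 20*s + 10)/(6*s^5 + 13*s^4 + 16*s^3 + 13*s^2 + 6*s + 2)
[3] close the feedback loop around K1, (K2*(K3+K4+K5)); result (-12*s^6 - 14*s^5 - 6*s^4 + 6*s^3 + 14*s^2 + 8*s + 4)/(6*s^6 + 31*s^5 + 43*s^4 + 29*s^3 + 49*s^2 + 40*s + 26)
That last expression is T(s), already simplified. Scaling its denominator by 1/6 (the reciprocal of the leading coefficient) yields the monic denominator.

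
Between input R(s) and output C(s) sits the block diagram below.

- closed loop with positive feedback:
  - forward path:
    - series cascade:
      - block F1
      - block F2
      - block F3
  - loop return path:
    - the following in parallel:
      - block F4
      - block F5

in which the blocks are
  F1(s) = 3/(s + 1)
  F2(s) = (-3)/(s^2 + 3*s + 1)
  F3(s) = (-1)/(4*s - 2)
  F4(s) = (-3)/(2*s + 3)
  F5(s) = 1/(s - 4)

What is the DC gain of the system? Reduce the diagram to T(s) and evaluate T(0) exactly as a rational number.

(1) series reduction of F1, F2, F3: 9/(4*s^4 + 14*s^3 + 8*s^2 - 4*s - 2)
(2) parallel reduction of F4, F5: (15 - s)/(2*s^2 - 5*s - 12)
(3) reduce the feedback loop with forward (F1*F2*F3) and return (F4+F5): (18*s^2 - 45*s - 108)/(8*s^6 + 8*s^5 - 102*s^4 - 216*s^3 - 80*s^2 + 67*s - 111)
DC gain: substitute s = 0 into T(s) from step 3: T(0) = -108/(-111) = 36/37.

Therefore the answer is 36/37.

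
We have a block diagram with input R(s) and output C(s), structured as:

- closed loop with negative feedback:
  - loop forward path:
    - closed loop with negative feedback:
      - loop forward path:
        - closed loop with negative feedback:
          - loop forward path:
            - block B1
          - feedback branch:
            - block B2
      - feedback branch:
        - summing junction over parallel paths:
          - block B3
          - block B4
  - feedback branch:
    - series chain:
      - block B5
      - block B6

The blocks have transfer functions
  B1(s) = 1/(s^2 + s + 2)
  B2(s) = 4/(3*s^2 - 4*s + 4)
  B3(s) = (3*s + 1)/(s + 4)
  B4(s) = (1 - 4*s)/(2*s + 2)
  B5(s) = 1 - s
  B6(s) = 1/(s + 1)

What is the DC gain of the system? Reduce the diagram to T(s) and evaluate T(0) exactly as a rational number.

First reduce the diagram to T(s).

(1) collapse the loop (B1 forward, B2 return) = (3*s^2 - 4*s + 4)/(3*s^4 - s^3 + 6*s^2 - 4*s + 12)
(2) reduce the parallel group B3, B4 = (2*s^2 - 7*s + 6)/(2*s^2 + 10*s + 8)
(3) feedback reduction of [B1/(1+B1*B2)], (B3+B4) = (6*s^4 + 22*s^3 - 8*s^2 + 8*s + 32)/(6*s^6 + 28*s^5 + 32*s^4 + 15*s^3 + 86*s^2 + 36*s + 120)
(4) combine B5, B6 in series = (1 - s)/(s + 1)
(5) collapse the loop ([[B1/(1+B1*B2)]/(1+[B1/(1+B1*B2)]*(B3+B4))] forward, (B5*B6) return) = (6*s^4 + 22*s^3 - 8*s^2 + 8*s + 32)/(6*s^6 + 28*s^5 + 26*s^4 + 5*s^3 + 126*s^2 - 20*s + 152)
Evaluating the step-5 result (the overall T(s)) at s = 0 gives T(0) = 32/152 = 4/19.

Answer: 4/19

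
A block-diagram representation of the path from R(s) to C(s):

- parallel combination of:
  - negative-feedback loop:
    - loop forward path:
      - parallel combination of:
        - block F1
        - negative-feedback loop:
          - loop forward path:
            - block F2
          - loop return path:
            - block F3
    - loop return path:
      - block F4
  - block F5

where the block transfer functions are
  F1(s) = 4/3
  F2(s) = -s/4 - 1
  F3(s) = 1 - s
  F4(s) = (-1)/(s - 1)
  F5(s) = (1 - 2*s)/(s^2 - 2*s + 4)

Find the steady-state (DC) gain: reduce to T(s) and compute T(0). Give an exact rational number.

First reduce the diagram to T(s).

(1) feedback reduction of F2, F3 gives (-s - 4)/(s^2 + 3*s)
(2) parallel reduction of F1, [F2/(1+F2*F3)] gives (4*s^2 + 9*s - 12)/(3*s^2 + 9*s)
(3) apply the feedback formula to (F1+[F2/(1+F2*F3)]), F4 gives (4*s^3 + 5*s^2 - 21*s + 12)/(3*s^3 + 2*s^2 - 18*s + 12)
(4) reduce the parallel group [(F1+[F2/(1+F2*F3)])/(1+(F1+[F2/(1+F2*F3)])*F4)], F5 gives (4*s^5 - 9*s^4 - 16*s^3 + 112*s^2 - 150*s + 60)/(3*s^5 - 4*s^4 - 10*s^3 + 56*s^2 - 96*s + 48)
DC gain: substitute s = 0 into T(s) from step 4: T(0) = 60/48 = 5/4.

Answer: 5/4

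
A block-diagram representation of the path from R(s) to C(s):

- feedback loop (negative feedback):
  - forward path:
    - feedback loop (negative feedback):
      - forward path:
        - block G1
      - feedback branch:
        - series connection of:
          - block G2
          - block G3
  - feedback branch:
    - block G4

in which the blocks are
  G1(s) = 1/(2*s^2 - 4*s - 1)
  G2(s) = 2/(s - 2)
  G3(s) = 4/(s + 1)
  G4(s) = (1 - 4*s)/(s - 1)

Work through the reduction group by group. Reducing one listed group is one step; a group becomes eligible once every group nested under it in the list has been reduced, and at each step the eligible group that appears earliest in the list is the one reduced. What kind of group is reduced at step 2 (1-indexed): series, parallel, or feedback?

[1] combine G2, G3 in series
[2] reduce the feedback loop with forward G1 and return (G2*G3)
[3] collapse the loop ([G1/(1+G1*(G2*G3))] forward, G4 return)
Step 2: feedback.

Therefore the answer is feedback.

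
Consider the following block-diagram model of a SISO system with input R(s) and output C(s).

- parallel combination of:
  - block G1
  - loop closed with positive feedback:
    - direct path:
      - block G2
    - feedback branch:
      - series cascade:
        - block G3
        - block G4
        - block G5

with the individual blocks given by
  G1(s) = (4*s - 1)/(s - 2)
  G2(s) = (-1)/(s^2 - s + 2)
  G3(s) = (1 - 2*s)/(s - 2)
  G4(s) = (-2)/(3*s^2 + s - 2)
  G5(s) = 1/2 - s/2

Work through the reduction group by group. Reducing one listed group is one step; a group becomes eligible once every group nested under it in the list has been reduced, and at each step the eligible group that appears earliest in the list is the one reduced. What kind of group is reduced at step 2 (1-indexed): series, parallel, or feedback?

Step 1. cascade G3, G4, G5
Step 2. feedback reduction of G2, (G3*G4*G5)
Step 3. combine G1, [G2/(1-G2*(G3*G4*G5))] in parallel
So the answer for step 2 is feedback.

Answer: feedback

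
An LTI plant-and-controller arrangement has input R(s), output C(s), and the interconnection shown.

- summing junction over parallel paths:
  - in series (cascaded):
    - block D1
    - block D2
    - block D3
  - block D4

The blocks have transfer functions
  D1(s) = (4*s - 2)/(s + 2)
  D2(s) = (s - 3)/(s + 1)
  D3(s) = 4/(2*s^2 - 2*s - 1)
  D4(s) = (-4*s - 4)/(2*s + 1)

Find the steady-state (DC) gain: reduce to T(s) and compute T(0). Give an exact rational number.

Reducing step by step:

(1) combine D1, D2, D3 in series gives (16*s^2 - 56*s + 24)/(2*s^4 + 4*s^3 - 3*s^2 - 7*s - 2)
(2) sum the parallel branches (D1*D2*D3), D4 gives (-8*s^5 - 24*s^4 + 28*s^3 - 56*s^2 + 28*s + 32)/(4*s^5 + 10*s^4 - 2*s^3 - 17*s^2 - 11*s - 2)
The step-2 result is T(s). Setting s = 0: T(0) = 32/(-2) = -16.

Answer: -16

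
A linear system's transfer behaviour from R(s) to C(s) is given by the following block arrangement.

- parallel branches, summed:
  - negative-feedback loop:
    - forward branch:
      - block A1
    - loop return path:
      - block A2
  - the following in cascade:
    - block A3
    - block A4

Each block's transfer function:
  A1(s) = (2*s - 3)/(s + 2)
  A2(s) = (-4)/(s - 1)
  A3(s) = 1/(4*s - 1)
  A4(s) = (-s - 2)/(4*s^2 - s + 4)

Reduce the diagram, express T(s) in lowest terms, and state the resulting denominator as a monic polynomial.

Step 1: apply the feedback formula to A1, A2 -> (2*s^2 - 5*s + 3)/(s^2 - 7*s + 10)
Step 2: multiply A3, A4 (series) -> (-s - 2)/(16*s^3 - 8*s^2 + 17*s - 4)
Step 3: reduce the parallel group [A1/(1+A1*A2)], (A3*A4) -> (32*s^5 - 96*s^4 + 121*s^3 - 112*s^2 + 75*s - 32)/(16*s^5 - 120*s^4 + 233*s^3 - 203*s^2 + 198*s - 40)
The result of step 3 is T(s) in lowest terms. Its denominator has leading coefficient 16; dividing the denominator through by 16 makes it monic.

Final answer: s^5 - 15*s^4/2 + 233*s^3/16 - 203*s^2/16 + 99*s/8 - 5/2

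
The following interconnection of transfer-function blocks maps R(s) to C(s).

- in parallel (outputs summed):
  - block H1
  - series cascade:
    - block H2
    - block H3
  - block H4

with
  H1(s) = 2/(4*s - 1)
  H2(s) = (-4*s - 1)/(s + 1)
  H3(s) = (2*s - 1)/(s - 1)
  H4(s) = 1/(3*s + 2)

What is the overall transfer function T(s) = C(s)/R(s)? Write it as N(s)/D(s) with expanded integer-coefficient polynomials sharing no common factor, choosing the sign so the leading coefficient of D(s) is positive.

The answer is (-96*s^4 - 6*s^3 + 41*s^2 - 9*s - 5)/(12*s^4 + 5*s^3 - 14*s^2 - 5*s + 2).

Reasoning:
Step 1 - multiply H2, H3 (series): (-8*s^2 + 2*s + 1)/(s^2 - 1)
Step 2 - add H1, (H2*H3), H4 (parallel) - this is the overall T(s), already in the required normalized form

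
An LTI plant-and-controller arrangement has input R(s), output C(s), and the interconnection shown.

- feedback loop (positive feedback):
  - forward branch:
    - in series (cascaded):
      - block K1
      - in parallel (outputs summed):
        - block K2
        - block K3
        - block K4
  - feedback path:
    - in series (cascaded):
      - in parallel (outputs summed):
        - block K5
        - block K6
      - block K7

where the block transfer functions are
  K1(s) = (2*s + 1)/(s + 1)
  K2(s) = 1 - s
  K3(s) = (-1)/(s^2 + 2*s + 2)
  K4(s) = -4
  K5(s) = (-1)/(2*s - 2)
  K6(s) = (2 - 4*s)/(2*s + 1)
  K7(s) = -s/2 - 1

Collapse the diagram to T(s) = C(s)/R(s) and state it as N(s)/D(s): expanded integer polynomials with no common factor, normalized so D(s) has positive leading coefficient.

(1) combine K2, K3, K4 in parallel -> (-s^3 - 5*s^2 - 8*s - 7)/(s^2 + 2*s + 2)
(2) cascade K1, (K2+K3+K4) -> (-2*s^4 - 11*s^3 - 21*s^2 - 22*s - 7)/(s^3 + 3*s^2 + 4*s + 2)
(3) add K5, K6 (parallel) -> (-8*s^2 + 10*s - 5)/(4*s^2 - 2*s - 2)
(4) series reduction of (K5+K6), K7 -> (8*s^3 + 6*s^2 - 15*s + 10)/(8*s^2 - 4*s - 4)
(5) feedback reduction of (K1*(K2+K3+K4)), ((K5+K6)*K7): this yields T(s), and no further normalization is needed

Hence the answer: (-8*s^5 - 36*s^4 - 40*s^3 - 4*s^2 + 60*s + 28)/(8*s^6 + 46*s^5 + 83*s^4 + 47*s^3 - 24*s^2 - 33*s + 62)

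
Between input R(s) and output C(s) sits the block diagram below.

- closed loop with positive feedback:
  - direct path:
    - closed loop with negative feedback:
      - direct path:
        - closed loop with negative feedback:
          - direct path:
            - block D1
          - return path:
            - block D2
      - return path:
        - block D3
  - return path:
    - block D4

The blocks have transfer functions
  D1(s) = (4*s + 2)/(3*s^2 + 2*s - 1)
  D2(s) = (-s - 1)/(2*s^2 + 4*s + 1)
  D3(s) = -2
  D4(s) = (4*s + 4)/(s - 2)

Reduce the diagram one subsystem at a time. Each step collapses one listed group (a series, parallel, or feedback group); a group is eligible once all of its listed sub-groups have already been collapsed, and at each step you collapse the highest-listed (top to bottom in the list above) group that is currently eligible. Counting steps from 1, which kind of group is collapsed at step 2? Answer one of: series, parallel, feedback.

Step 1. apply the feedback formula to D1, D2
Step 2. collapse the loop ([D1/(1+D1*D2)] forward, D3 return)
Step 3. close the feedback loop around [[D1/(1+D1*D2)]/(1+[D1/(1+D1*D2)]*D3)], D4
Step 2: feedback.

Hence the answer: feedback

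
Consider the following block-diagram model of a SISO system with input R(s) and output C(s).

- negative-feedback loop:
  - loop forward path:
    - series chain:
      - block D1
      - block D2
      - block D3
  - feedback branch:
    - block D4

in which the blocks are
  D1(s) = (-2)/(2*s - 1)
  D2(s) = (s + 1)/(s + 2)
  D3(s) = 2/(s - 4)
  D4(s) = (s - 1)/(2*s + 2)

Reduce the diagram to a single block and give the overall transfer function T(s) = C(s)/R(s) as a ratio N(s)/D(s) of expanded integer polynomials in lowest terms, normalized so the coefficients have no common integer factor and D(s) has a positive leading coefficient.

Step 1. multiply D1, D2, D3 (series) gives (-4*s - 4)/(2*s^3 - 5*s^2 - 14*s + 8)
Step 2. apply the feedback formula to (D1*D2*D3), D4, giving the overall T(s)

Therefore the answer is (-4*s - 4)/(2*s^3 - 5*s^2 - 16*s + 10).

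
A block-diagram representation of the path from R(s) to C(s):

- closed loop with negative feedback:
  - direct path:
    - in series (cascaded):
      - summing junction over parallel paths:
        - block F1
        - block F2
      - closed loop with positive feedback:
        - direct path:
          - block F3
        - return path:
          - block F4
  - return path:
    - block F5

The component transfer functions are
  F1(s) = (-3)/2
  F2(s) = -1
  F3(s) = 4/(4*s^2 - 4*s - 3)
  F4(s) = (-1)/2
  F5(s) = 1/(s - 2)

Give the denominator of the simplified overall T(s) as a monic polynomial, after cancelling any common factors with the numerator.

1. add F1, F2 (parallel): (-5)/2
2. feedback reduction of F3, F4: 4/(4*s^2 - 4*s - 1)
3. series reduction of (F1+F2), [F3/(1-F3*F4)]: (-10)/(4*s^2 - 4*s - 1)
4. apply the feedback formula to ((F1+F2)*[F3/(1-F3*F4)]), F5: (20 - 10*s)/(4*s^3 - 12*s^2 + 7*s - 8)
T(s) is the step-4 result (common factors already cancelled). Leading coefficient of the denominator: 4. Divide through by 4 for the monic polynomial.

Therefore the answer is s^3 - 3*s^2 + 7*s/4 - 2.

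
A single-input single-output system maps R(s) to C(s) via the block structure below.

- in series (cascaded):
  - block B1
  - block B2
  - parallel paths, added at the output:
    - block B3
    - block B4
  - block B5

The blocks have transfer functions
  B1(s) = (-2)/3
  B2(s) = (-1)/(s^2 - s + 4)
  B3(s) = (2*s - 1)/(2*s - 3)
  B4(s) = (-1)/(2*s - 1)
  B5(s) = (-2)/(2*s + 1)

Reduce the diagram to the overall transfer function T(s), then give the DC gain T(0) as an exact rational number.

Reducing step by step:

Step 1 - sum the parallel branches B3, B4: (4*s^2 - 6*s + 4)/(4*s^2 - 8*s + 3)
Step 2 - multiply B1, B2, (B3+B4), B5 (series): (-16*s^2 + 24*s - 16)/(24*s^5 - 60*s^4 + 126*s^3 - 129*s^2 - 33*s + 36)
That last expression is T(s); at s = 0 only the constant terms survive, so T(0) = -16/36 = -4/9.

Answer: -4/9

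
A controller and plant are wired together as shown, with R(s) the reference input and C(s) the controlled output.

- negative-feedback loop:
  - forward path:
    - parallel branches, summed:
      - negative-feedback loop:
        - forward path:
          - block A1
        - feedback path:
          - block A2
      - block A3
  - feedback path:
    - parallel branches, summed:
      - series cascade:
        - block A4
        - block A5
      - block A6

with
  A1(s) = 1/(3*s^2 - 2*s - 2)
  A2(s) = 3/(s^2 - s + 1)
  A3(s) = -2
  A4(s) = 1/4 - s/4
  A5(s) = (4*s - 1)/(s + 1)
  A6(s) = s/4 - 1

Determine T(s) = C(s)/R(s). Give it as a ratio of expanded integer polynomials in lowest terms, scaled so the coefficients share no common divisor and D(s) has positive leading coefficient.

Reducing step by step:

1. feedback reduction of A1, A2 gives (s^2 - s + 1)/(3*s^4 - 5*s^3 + 3*s^2 + 1)
2. add [A1/(1+A1*A2)], A3 (parallel) gives (-6*s^4 + 10*s^3 - 5*s^2 - s - 1)/(3*s^4 - 5*s^3 + 3*s^2 + 1)
3. multiply A4, A5 (series) gives (-4*s^2 + 5*s - 1)/(4*s + 4)
4. parallel reduction of (A4*A5), A6 gives (-3*s^2 + 2*s - 5)/(4*s + 4)
5. reduce the feedback loop with forward ([A1/(1+A1*A2)]+A3) and return ((A4*A5)+A6), which is the overall transfer function T(s) = C(s)/R(s) in lowest terms

Answer: (-24*s^5 + 16*s^4 + 20*s^3 - 24*s^2 - 8*s - 4)/(18*s^6 - 30*s^5 + 57*s^4 - 65*s^3 + 38*s^2 + 7*s + 9)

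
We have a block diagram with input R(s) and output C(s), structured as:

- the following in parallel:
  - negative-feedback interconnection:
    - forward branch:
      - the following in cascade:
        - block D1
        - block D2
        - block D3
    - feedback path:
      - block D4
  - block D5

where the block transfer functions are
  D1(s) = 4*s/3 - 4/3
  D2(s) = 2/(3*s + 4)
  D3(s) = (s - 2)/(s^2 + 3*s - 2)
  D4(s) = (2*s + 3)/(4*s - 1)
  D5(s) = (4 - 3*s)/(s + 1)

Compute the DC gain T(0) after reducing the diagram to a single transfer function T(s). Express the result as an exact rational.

Step 1 - series reduction of D1, D2, D3: (8*s^2 - 24*s + 16)/(9*s^3 + 39*s^2 + 18*s - 24)
Step 2 - feedback reduction of (D1*D2*D3), D4: (32*s^3 - 104*s^2 + 88*s - 16)/(36*s^4 + 163*s^3 + 9*s^2 - 154*s + 72)
Step 3 - add [(D1*D2*D3)/(1+(D1*D2*D3)*D4)], D5 (parallel): (-108*s^5 - 313*s^4 + 553*s^3 + 482*s^2 - 760*s + 272)/(36*s^5 + 199*s^4 + 172*s^3 - 145*s^2 - 82*s + 72)
Step 3 gives the overall T(s). Then T(0) = 272/72 = 34/9.

Final answer: 34/9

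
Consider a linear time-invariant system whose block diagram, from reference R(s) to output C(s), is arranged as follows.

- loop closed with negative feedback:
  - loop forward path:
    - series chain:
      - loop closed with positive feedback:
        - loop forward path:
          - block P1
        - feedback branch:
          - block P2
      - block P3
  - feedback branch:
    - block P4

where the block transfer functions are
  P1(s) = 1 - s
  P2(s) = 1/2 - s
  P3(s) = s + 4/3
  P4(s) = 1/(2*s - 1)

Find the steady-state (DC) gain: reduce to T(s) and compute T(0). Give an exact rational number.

Step 1: reduce the feedback loop with forward P1 and return P2, giving (2*s - 2)/(2*s^2 - 3*s - 1)
Step 2: combine [P1/(1-P1*P2)], P3 in series, giving (6*s^2 + 2*s - 8)/(6*s^2 - 9*s - 3)
Step 3: apply the feedback formula to ([P1/(1-P1*P2)]*P3), P4, giving (12*s^3 - 2*s^2 - 18*s + 8)/(12*s^3 - 18*s^2 + 5*s - 5)
Step 3 gives the overall T(s). Then T(0) = 8/(-5) = -8/5.

Final answer: -8/5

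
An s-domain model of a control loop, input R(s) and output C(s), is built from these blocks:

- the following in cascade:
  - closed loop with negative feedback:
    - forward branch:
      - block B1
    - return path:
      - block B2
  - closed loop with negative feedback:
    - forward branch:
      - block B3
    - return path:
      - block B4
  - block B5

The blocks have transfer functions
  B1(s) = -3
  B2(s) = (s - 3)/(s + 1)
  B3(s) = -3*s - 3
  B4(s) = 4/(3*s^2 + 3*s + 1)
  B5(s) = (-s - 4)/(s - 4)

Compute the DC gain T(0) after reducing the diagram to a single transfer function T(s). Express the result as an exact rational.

Answer: -9/110

Working:
[1] feedback reduction of B1, B2 -> (3*s + 3)/(2*s - 10)
[2] collapse the loop (B3 forward, B4 return) -> (-9*s^3 - 18*s^2 - 12*s - 3)/(3*s^2 - 9*s - 11)
[3] combine [B1/(1+B1*B2)], [B3/(1+B3*B4)], B5 in series -> (27*s^5 + 189*s^4 + 414*s^3 + 405*s^2 + 189*s + 36)/(6*s^4 - 72*s^3 + 260*s^2 - 162*s - 440)
The step-3 result is T(s). Setting s = 0: T(0) = 36/(-440) = -9/110.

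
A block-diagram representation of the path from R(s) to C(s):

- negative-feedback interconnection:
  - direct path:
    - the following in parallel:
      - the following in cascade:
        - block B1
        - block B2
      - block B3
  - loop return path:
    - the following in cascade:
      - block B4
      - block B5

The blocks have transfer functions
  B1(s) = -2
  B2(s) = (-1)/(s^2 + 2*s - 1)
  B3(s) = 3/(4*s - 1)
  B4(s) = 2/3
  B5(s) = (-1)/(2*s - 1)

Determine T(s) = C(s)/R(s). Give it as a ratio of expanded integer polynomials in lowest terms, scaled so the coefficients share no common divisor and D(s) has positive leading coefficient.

Step 1. cascade B1, B2, giving 2/(s^2 + 2*s - 1)
Step 2. combine (B1*B2), B3 in parallel, giving (3*s^2 + 14*s - 5)/(4*s^3 + 7*s^2 - 6*s + 1)
Step 3. combine B4, B5 in series, giving (-2)/(6*s - 3)
Step 4. apply the feedback formula to ((B1*B2)+B3), (B4*B5), giving the overall T(s)

Therefore the answer is (18*s^3 + 75*s^2 - 72*s + 15)/(24*s^4 + 30*s^3 - 63*s^2 - 4*s + 7).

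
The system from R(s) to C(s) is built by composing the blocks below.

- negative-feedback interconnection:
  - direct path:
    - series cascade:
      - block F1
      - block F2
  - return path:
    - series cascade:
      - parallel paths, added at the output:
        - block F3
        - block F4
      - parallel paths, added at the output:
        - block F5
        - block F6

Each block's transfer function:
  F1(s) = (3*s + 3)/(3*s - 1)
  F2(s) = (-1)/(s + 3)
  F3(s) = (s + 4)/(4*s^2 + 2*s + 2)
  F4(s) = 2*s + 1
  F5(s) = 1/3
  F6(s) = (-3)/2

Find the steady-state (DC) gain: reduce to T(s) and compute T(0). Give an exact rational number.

[1] series reduction of F1, F2; result (-3*s - 3)/(3*s^2 + 8*s - 3)
[2] reduce the parallel group F3, F4; result (8*s^3 + 8*s^2 + 7*s + 6)/(4*s^2 + 2*s + 2)
[3] combine F5, F6 in parallel; result (-7)/6
[4] combine (F3+F4), (F5+F6) in series; result (-56*s^3 - 56*s^2 - 49*s - 42)/(24*s^2 + 12*s + 12)
[5] reduce the feedback loop with forward (F1*F2) and return ((F3+F4)*(F5+F6)); result (-24*s^3 - 36*s^2 - 24*s - 12)/(80*s^4 + 188*s^3 + 125*s^2 + 111*s + 30)
Evaluating the step-5 result (the overall T(s)) at s = 0 gives T(0) = -12/30 = -2/5.

Hence the answer: -2/5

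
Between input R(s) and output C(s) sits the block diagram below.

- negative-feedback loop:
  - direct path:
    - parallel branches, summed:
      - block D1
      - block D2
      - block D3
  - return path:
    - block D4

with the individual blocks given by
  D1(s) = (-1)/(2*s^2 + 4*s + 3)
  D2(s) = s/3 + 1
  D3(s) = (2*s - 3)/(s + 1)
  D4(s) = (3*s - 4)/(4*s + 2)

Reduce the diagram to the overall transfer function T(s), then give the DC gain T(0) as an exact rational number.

Reducing step by step:

[1] add D1, D2, D3 (parallel), giving (2*s^4 + 24*s^3 + 31*s^2 + 3*s - 21)/(6*s^3 + 18*s^2 + 21*s + 9)
[2] apply the feedback formula to (D1+D2+D3), D4, giving (8*s^5 + 100*s^4 + 172*s^3 + 74*s^2 - 78*s - 42)/(6*s^5 + 88*s^4 + 81*s^3 + 5*s^2 + 3*s + 102)
The step-2 result is T(s). Setting s = 0: T(0) = -42/102 = -7/17.

Answer: -7/17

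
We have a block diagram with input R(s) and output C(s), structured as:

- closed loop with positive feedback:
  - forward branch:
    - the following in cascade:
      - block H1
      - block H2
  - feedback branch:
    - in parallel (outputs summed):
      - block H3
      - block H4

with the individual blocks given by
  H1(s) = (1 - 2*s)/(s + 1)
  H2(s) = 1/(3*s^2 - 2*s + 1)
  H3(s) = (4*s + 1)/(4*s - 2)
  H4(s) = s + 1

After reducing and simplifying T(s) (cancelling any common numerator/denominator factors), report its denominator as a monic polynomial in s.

Reducing step by step:

Step 1: reduce the series chain H1, H2 gives (1 - 2*s)/(3*s^3 + s^2 - s + 1)
Step 2: sum the parallel branches H3, H4 gives (4*s^2 + 6*s - 1)/(4*s - 2)
Step 3: apply the feedback formula to (H1*H2), (H3+H4) gives (2 - 4*s)/(6*s^3 + 6*s^2 + 4*s + 1)
Step 3 gives the fully reduced T(s), with no common factor left to cancel. The denominator's leading coefficient is 6, so divide each of its coefficients by 6 to get the monic form.

Answer: s^3 + s^2 + 2*s/3 + 1/6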